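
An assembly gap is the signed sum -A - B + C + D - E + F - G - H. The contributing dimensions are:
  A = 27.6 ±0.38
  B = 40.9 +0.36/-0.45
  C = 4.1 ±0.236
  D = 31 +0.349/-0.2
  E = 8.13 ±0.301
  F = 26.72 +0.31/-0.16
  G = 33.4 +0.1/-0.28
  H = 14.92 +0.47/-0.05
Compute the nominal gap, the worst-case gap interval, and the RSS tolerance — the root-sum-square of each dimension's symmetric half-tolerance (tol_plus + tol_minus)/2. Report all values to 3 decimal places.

Stack each dimension's contribution:
  -A: nom -27.600 → Σnom=-27.600; wc +0.380/-0.380 → slack +0.380/-0.380; half-tol=0.380, Σhalf²=0.144400
  -B: nom -40.900 → Σnom=-68.500; wc +0.450/-0.360 → slack +0.830/-0.740; half-tol=0.405, Σhalf²=0.308425
  +C: nom +4.100 → Σnom=-64.400; wc +0.236/-0.236 → slack +1.066/-0.976; half-tol=0.236, Σhalf²=0.364121
  +D: nom +31.000 → Σnom=-33.400; wc +0.349/-0.200 → slack +1.415/-1.176; half-tol=0.274, Σhalf²=0.439471
  -E: nom -8.130 → Σnom=-41.530; wc +0.301/-0.301 → slack +1.716/-1.477; half-tol=0.301, Σhalf²=0.530072
  +F: nom +26.720 → Σnom=-14.810; wc +0.310/-0.160 → slack +2.026/-1.637; half-tol=0.235, Σhalf²=0.585297
  -G: nom -33.400 → Σnom=-48.210; wc +0.280/-0.100 → slack +2.306/-1.737; half-tol=0.190, Σhalf²=0.621397
  -H: nom -14.920 → Σnom=-63.130; wc +0.050/-0.470 → slack +2.356/-2.207; half-tol=0.260, Σhalf²=0.688997
Nominal = -63.130. Worst-case = [-63.130 - 2.207, -63.130 + 2.356] = [-65.337, -60.774]. RSS = √0.688997 = 0.830.

nominal=-63.130 wc=[-65.337,-60.774] rss=0.830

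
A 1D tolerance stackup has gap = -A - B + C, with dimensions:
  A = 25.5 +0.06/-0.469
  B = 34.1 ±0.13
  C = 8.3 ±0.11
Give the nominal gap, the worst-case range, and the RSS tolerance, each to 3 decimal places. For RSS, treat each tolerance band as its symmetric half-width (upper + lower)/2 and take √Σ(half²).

nominal=-51.300 wc=[-51.600,-50.591] rss=0.315

Stack each dimension's contribution:
  -A: nom -25.500 → Σnom=-25.500; wc +0.469/-0.060 → slack +0.469/-0.060; half-tol=0.264, Σhalf²=0.069960
  -B: nom -34.100 → Σnom=-59.600; wc +0.130/-0.130 → slack +0.599/-0.190; half-tol=0.130, Σhalf²=0.086860
  +C: nom +8.300 → Σnom=-51.300; wc +0.110/-0.110 → slack +0.709/-0.300; half-tol=0.110, Σhalf²=0.098960
Nominal = -51.300. Worst-case = [-51.300 - 0.300, -51.300 + 0.709] = [-51.600, -50.591]. RSS = √0.098960 = 0.315.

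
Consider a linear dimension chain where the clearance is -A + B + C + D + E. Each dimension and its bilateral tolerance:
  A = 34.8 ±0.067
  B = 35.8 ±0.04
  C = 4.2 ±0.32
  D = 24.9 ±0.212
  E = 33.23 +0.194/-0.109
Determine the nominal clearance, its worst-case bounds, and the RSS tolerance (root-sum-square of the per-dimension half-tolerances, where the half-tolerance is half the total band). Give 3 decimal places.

nominal=63.330 wc=[62.582,64.163] rss=0.420

Stack each dimension's contribution:
  -A: nom -34.800 → Σnom=-34.800; wc +0.067/-0.067 → slack +0.067/-0.067; half-tol=0.067, Σhalf²=0.004489
  +B: nom +35.800 → Σnom=1.000; wc +0.040/-0.040 → slack +0.107/-0.107; half-tol=0.040, Σhalf²=0.006089
  +C: nom +4.200 → Σnom=5.200; wc +0.320/-0.320 → slack +0.427/-0.427; half-tol=0.320, Σhalf²=0.108489
  +D: nom +24.900 → Σnom=30.100; wc +0.212/-0.212 → slack +0.639/-0.639; half-tol=0.212, Σhalf²=0.153433
  +E: nom +33.230 → Σnom=63.330; wc +0.194/-0.109 → slack +0.833/-0.748; half-tol=0.151, Σhalf²=0.176385
Nominal = 63.330. Worst-case = [63.330 - 0.748, 63.330 + 0.833] = [62.582, 64.163]. RSS = √0.176385 = 0.420.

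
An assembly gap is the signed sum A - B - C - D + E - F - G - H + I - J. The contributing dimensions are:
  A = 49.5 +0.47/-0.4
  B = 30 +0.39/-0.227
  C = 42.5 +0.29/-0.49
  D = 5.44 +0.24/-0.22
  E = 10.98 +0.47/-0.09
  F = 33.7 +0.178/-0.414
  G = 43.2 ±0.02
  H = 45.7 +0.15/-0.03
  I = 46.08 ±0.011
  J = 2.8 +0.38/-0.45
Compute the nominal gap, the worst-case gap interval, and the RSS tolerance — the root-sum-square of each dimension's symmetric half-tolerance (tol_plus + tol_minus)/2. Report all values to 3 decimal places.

Stack each dimension's contribution:
  +A: nom +49.500 → Σnom=49.500; wc +0.470/-0.400 → slack +0.470/-0.400; half-tol=0.435, Σhalf²=0.189225
  -B: nom -30.000 → Σnom=19.500; wc +0.227/-0.390 → slack +0.697/-0.790; half-tol=0.308, Σhalf²=0.284397
  -C: nom -42.500 → Σnom=-23.000; wc +0.490/-0.290 → slack +1.187/-1.080; half-tol=0.390, Σhalf²=0.436497
  -D: nom -5.440 → Σnom=-28.440; wc +0.220/-0.240 → slack +1.407/-1.320; half-tol=0.230, Σhalf²=0.489397
  +E: nom +10.980 → Σnom=-17.460; wc +0.470/-0.090 → slack +1.877/-1.410; half-tol=0.280, Σhalf²=0.567797
  -F: nom -33.700 → Σnom=-51.160; wc +0.414/-0.178 → slack +2.291/-1.588; half-tol=0.296, Σhalf²=0.655413
  -G: nom -43.200 → Σnom=-94.360; wc +0.020/-0.020 → slack +2.311/-1.608; half-tol=0.020, Σhalf²=0.655813
  -H: nom -45.700 → Σnom=-140.060; wc +0.030/-0.150 → slack +2.341/-1.758; half-tol=0.090, Σhalf²=0.663913
  +I: nom +46.080 → Σnom=-93.980; wc +0.011/-0.011 → slack +2.352/-1.769; half-tol=0.011, Σhalf²=0.664034
  -J: nom -2.800 → Σnom=-96.780; wc +0.450/-0.380 → slack +2.802/-2.149; half-tol=0.415, Σhalf²=0.836259
Nominal = -96.780. Worst-case = [-96.780 - 2.149, -96.780 + 2.802] = [-98.929, -93.978]. RSS = √0.836259 = 0.914.

nominal=-96.780 wc=[-98.929,-93.978] rss=0.914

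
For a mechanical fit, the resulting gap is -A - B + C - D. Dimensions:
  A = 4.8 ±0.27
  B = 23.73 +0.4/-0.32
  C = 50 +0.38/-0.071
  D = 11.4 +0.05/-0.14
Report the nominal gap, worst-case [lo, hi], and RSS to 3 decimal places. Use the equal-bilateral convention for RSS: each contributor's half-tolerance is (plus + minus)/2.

nominal=10.070 wc=[9.279,11.180] rss=0.512

Stack each dimension's contribution:
  -A: nom -4.800 → Σnom=-4.800; wc +0.270/-0.270 → slack +0.270/-0.270; half-tol=0.270, Σhalf²=0.072900
  -B: nom -23.730 → Σnom=-28.530; wc +0.320/-0.400 → slack +0.590/-0.670; half-tol=0.360, Σhalf²=0.202500
  +C: nom +50.000 → Σnom=21.470; wc +0.380/-0.071 → slack +0.970/-0.741; half-tol=0.226, Σhalf²=0.253350
  -D: nom -11.400 → Σnom=10.070; wc +0.140/-0.050 → slack +1.110/-0.791; half-tol=0.095, Σhalf²=0.262375
Nominal = 10.070. Worst-case = [10.070 - 0.791, 10.070 + 1.110] = [9.279, 11.180]. RSS = √0.262375 = 0.512.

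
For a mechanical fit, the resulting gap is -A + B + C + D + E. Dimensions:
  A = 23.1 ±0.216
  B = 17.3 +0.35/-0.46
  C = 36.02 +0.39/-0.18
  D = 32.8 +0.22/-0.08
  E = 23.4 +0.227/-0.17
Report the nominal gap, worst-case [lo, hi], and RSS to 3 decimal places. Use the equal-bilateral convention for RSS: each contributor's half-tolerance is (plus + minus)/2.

nominal=86.420 wc=[85.314,87.823] rss=0.595

Stack each dimension's contribution:
  -A: nom -23.100 → Σnom=-23.100; wc +0.216/-0.216 → slack +0.216/-0.216; half-tol=0.216, Σhalf²=0.046656
  +B: nom +17.300 → Σnom=-5.800; wc +0.350/-0.460 → slack +0.566/-0.676; half-tol=0.405, Σhalf²=0.210681
  +C: nom +36.020 → Σnom=30.220; wc +0.390/-0.180 → slack +0.956/-0.856; half-tol=0.285, Σhalf²=0.291906
  +D: nom +32.800 → Σnom=63.020; wc +0.220/-0.080 → slack +1.176/-0.936; half-tol=0.150, Σhalf²=0.314406
  +E: nom +23.400 → Σnom=86.420; wc +0.227/-0.170 → slack +1.403/-1.106; half-tol=0.199, Σhalf²=0.353808
Nominal = 86.420. Worst-case = [86.420 - 1.106, 86.420 + 1.403] = [85.314, 87.823]. RSS = √0.353808 = 0.595.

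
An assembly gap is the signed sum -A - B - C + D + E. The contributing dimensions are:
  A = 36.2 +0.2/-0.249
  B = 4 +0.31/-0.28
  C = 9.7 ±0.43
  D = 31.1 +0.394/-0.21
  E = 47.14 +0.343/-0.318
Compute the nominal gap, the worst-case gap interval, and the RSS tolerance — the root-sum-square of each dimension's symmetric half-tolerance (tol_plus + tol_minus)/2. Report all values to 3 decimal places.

nominal=28.340 wc=[26.872,30.036] rss=0.723

Stack each dimension's contribution:
  -A: nom -36.200 → Σnom=-36.200; wc +0.249/-0.200 → slack +0.249/-0.200; half-tol=0.225, Σhalf²=0.050400
  -B: nom -4.000 → Σnom=-40.200; wc +0.280/-0.310 → slack +0.529/-0.510; half-tol=0.295, Σhalf²=0.137425
  -C: nom -9.700 → Σnom=-49.900; wc +0.430/-0.430 → slack +0.959/-0.940; half-tol=0.430, Σhalf²=0.322325
  +D: nom +31.100 → Σnom=-18.800; wc +0.394/-0.210 → slack +1.353/-1.150; half-tol=0.302, Σhalf²=0.413529
  +E: nom +47.140 → Σnom=28.340; wc +0.343/-0.318 → slack +1.696/-1.468; half-tol=0.331, Σhalf²=0.522760
Nominal = 28.340. Worst-case = [28.340 - 1.468, 28.340 + 1.696] = [26.872, 30.036]. RSS = √0.522760 = 0.723.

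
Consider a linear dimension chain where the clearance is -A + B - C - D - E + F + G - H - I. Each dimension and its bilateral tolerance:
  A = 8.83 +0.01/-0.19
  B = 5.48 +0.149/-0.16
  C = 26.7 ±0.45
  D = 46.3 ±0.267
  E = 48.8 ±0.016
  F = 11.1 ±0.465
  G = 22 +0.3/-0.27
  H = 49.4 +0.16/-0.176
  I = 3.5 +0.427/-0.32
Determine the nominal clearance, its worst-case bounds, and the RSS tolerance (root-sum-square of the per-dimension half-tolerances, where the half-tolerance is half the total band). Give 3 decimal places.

Stack each dimension's contribution:
  -A: nom -8.830 → Σnom=-8.830; wc +0.190/-0.010 → slack +0.190/-0.010; half-tol=0.100, Σhalf²=0.010000
  +B: nom +5.480 → Σnom=-3.350; wc +0.149/-0.160 → slack +0.339/-0.170; half-tol=0.154, Σhalf²=0.033870
  -C: nom -26.700 → Σnom=-30.050; wc +0.450/-0.450 → slack +0.789/-0.620; half-tol=0.450, Σhalf²=0.236370
  -D: nom -46.300 → Σnom=-76.350; wc +0.267/-0.267 → slack +1.056/-0.887; half-tol=0.267, Σhalf²=0.307659
  -E: nom -48.800 → Σnom=-125.150; wc +0.016/-0.016 → slack +1.072/-0.903; half-tol=0.016, Σhalf²=0.307915
  +F: nom +11.100 → Σnom=-114.050; wc +0.465/-0.465 → slack +1.537/-1.368; half-tol=0.465, Σhalf²=0.524140
  +G: nom +22.000 → Σnom=-92.050; wc +0.300/-0.270 → slack +1.837/-1.638; half-tol=0.285, Σhalf²=0.605365
  -H: nom -49.400 → Σnom=-141.450; wc +0.176/-0.160 → slack +2.013/-1.798; half-tol=0.168, Σhalf²=0.633589
  -I: nom -3.500 → Σnom=-144.950; wc +0.320/-0.427 → slack +2.333/-2.225; half-tol=0.373, Σhalf²=0.773092
Nominal = -144.950. Worst-case = [-144.950 - 2.225, -144.950 + 2.333] = [-147.175, -142.617]. RSS = √0.773092 = 0.879.

nominal=-144.950 wc=[-147.175,-142.617] rss=0.879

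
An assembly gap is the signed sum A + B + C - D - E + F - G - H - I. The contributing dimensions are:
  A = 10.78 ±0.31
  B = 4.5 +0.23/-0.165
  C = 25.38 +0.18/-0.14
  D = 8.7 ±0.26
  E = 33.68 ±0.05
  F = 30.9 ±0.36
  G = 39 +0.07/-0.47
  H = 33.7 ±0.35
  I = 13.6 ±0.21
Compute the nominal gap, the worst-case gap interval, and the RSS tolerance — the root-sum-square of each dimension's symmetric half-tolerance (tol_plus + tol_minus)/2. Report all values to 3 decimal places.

nominal=-57.120 wc=[-59.035,-54.700] rss=0.775

Stack each dimension's contribution:
  +A: nom +10.780 → Σnom=10.780; wc +0.310/-0.310 → slack +0.310/-0.310; half-tol=0.310, Σhalf²=0.096100
  +B: nom +4.500 → Σnom=15.280; wc +0.230/-0.165 → slack +0.540/-0.475; half-tol=0.198, Σhalf²=0.135106
  +C: nom +25.380 → Σnom=40.660; wc +0.180/-0.140 → slack +0.720/-0.615; half-tol=0.160, Σhalf²=0.160706
  -D: nom -8.700 → Σnom=31.960; wc +0.260/-0.260 → slack +0.980/-0.875; half-tol=0.260, Σhalf²=0.228306
  -E: nom -33.680 → Σnom=-1.720; wc +0.050/-0.050 → slack +1.030/-0.925; half-tol=0.050, Σhalf²=0.230806
  +F: nom +30.900 → Σnom=29.180; wc +0.360/-0.360 → slack +1.390/-1.285; half-tol=0.360, Σhalf²=0.360406
  -G: nom -39.000 → Σnom=-9.820; wc +0.470/-0.070 → slack +1.860/-1.355; half-tol=0.270, Σhalf²=0.433306
  -H: nom -33.700 → Σnom=-43.520; wc +0.350/-0.350 → slack +2.210/-1.705; half-tol=0.350, Σhalf²=0.555806
  -I: nom -13.600 → Σnom=-57.120; wc +0.210/-0.210 → slack +2.420/-1.915; half-tol=0.210, Σhalf²=0.599906
Nominal = -57.120. Worst-case = [-57.120 - 1.915, -57.120 + 2.420] = [-59.035, -54.700]. RSS = √0.599906 = 0.775.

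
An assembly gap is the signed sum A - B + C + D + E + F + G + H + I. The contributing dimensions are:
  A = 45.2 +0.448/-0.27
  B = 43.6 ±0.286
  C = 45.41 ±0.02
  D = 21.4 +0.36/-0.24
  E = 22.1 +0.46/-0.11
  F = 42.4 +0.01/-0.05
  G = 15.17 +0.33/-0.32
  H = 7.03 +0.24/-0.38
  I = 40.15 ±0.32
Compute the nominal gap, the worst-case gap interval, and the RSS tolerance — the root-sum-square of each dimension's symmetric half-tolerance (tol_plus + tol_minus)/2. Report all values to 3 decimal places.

nominal=195.260 wc=[193.264,197.734] rss=0.829

Stack each dimension's contribution:
  +A: nom +45.200 → Σnom=45.200; wc +0.448/-0.270 → slack +0.448/-0.270; half-tol=0.359, Σhalf²=0.128881
  -B: nom -43.600 → Σnom=1.600; wc +0.286/-0.286 → slack +0.734/-0.556; half-tol=0.286, Σhalf²=0.210677
  +C: nom +45.410 → Σnom=47.010; wc +0.020/-0.020 → slack +0.754/-0.576; half-tol=0.020, Σhalf²=0.211077
  +D: nom +21.400 → Σnom=68.410; wc +0.360/-0.240 → slack +1.114/-0.816; half-tol=0.300, Σhalf²=0.301077
  +E: nom +22.100 → Σnom=90.510; wc +0.460/-0.110 → slack +1.574/-0.926; half-tol=0.285, Σhalf²=0.382302
  +F: nom +42.400 → Σnom=132.910; wc +0.010/-0.050 → slack +1.584/-0.976; half-tol=0.030, Σhalf²=0.383202
  +G: nom +15.170 → Σnom=148.080; wc +0.330/-0.320 → slack +1.914/-1.296; half-tol=0.325, Σhalf²=0.488827
  +H: nom +7.030 → Σnom=155.110; wc +0.240/-0.380 → slack +2.154/-1.676; half-tol=0.310, Σhalf²=0.584927
  +I: nom +40.150 → Σnom=195.260; wc +0.320/-0.320 → slack +2.474/-1.996; half-tol=0.320, Σhalf²=0.687327
Nominal = 195.260. Worst-case = [195.260 - 1.996, 195.260 + 2.474] = [193.264, 197.734]. RSS = √0.687327 = 0.829.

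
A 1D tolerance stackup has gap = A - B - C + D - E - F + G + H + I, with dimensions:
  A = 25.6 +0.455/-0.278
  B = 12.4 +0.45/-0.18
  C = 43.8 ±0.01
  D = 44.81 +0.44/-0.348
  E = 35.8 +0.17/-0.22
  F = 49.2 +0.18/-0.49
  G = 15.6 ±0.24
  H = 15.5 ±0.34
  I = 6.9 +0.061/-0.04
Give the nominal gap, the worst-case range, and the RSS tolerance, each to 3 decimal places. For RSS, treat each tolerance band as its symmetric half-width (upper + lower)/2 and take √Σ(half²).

nominal=-32.790 wc=[-34.846,-30.354] rss=0.846

Stack each dimension's contribution:
  +A: nom +25.600 → Σnom=25.600; wc +0.455/-0.278 → slack +0.455/-0.278; half-tol=0.367, Σhalf²=0.134322
  -B: nom -12.400 → Σnom=13.200; wc +0.180/-0.450 → slack +0.635/-0.728; half-tol=0.315, Σhalf²=0.233547
  -C: nom -43.800 → Σnom=-30.600; wc +0.010/-0.010 → slack +0.645/-0.738; half-tol=0.010, Σhalf²=0.233647
  +D: nom +44.810 → Σnom=14.210; wc +0.440/-0.348 → slack +1.085/-1.086; half-tol=0.394, Σhalf²=0.388883
  -E: nom -35.800 → Σnom=-21.590; wc +0.220/-0.170 → slack +1.305/-1.256; half-tol=0.195, Σhalf²=0.426908
  -F: nom -49.200 → Σnom=-70.790; wc +0.490/-0.180 → slack +1.795/-1.436; half-tol=0.335, Σhalf²=0.539133
  +G: nom +15.600 → Σnom=-55.190; wc +0.240/-0.240 → slack +2.035/-1.676; half-tol=0.240, Σhalf²=0.596733
  +H: nom +15.500 → Σnom=-39.690; wc +0.340/-0.340 → slack +2.375/-2.016; half-tol=0.340, Σhalf²=0.712333
  +I: nom +6.900 → Σnom=-32.790; wc +0.061/-0.040 → slack +2.436/-2.056; half-tol=0.051, Σhalf²=0.714884
Nominal = -32.790. Worst-case = [-32.790 - 2.056, -32.790 + 2.436] = [-34.846, -30.354]. RSS = √0.714884 = 0.846.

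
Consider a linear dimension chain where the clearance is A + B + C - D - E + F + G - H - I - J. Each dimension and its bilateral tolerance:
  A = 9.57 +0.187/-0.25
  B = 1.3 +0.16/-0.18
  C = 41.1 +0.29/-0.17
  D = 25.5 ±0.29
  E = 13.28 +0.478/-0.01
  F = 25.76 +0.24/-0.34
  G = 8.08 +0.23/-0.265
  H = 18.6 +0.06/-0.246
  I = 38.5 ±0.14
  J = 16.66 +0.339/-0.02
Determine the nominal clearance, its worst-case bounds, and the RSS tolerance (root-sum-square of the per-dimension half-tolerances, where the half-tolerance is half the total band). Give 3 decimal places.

Stack each dimension's contribution:
  +A: nom +9.570 → Σnom=9.570; wc +0.187/-0.250 → slack +0.187/-0.250; half-tol=0.218, Σhalf²=0.047742
  +B: nom +1.300 → Σnom=10.870; wc +0.160/-0.180 → slack +0.347/-0.430; half-tol=0.170, Σhalf²=0.076642
  +C: nom +41.100 → Σnom=51.970; wc +0.290/-0.170 → slack +0.637/-0.600; half-tol=0.230, Σhalf²=0.129542
  -D: nom -25.500 → Σnom=26.470; wc +0.290/-0.290 → slack +0.927/-0.890; half-tol=0.290, Σhalf²=0.213642
  -E: nom -13.280 → Σnom=13.190; wc +0.010/-0.478 → slack +0.937/-1.368; half-tol=0.244, Σhalf²=0.273178
  +F: nom +25.760 → Σnom=38.950; wc +0.240/-0.340 → slack +1.177/-1.708; half-tol=0.290, Σhalf²=0.357278
  +G: nom +8.080 → Σnom=47.030; wc +0.230/-0.265 → slack +1.407/-1.973; half-tol=0.247, Σhalf²=0.418534
  -H: nom -18.600 → Σnom=28.430; wc +0.246/-0.060 → slack +1.653/-2.033; half-tol=0.153, Σhalf²=0.441943
  -I: nom -38.500 → Σnom=-10.070; wc +0.140/-0.140 → slack +1.793/-2.173; half-tol=0.140, Σhalf²=0.461543
  -J: nom -16.660 → Σnom=-26.730; wc +0.020/-0.339 → slack +1.813/-2.512; half-tol=0.180, Σhalf²=0.493764
Nominal = -26.730. Worst-case = [-26.730 - 2.512, -26.730 + 1.813] = [-29.242, -24.917]. RSS = √0.493764 = 0.703.

nominal=-26.730 wc=[-29.242,-24.917] rss=0.703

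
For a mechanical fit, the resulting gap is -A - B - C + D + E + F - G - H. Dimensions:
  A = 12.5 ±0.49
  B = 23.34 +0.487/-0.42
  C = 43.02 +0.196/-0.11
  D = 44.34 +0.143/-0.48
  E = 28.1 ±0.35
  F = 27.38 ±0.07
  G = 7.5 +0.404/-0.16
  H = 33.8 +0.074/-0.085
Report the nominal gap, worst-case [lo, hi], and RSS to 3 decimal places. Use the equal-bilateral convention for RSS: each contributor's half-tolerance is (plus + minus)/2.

nominal=-20.340 wc=[-22.891,-18.512] rss=0.883

Stack each dimension's contribution:
  -A: nom -12.500 → Σnom=-12.500; wc +0.490/-0.490 → slack +0.490/-0.490; half-tol=0.490, Σhalf²=0.240100
  -B: nom -23.340 → Σnom=-35.840; wc +0.420/-0.487 → slack +0.910/-0.977; half-tol=0.454, Σhalf²=0.445762
  -C: nom -43.020 → Σnom=-78.860; wc +0.110/-0.196 → slack +1.020/-1.173; half-tol=0.153, Σhalf²=0.469171
  +D: nom +44.340 → Σnom=-34.520; wc +0.143/-0.480 → slack +1.163/-1.653; half-tol=0.311, Σhalf²=0.566204
  +E: nom +28.100 → Σnom=-6.420; wc +0.350/-0.350 → slack +1.513/-2.003; half-tol=0.350, Σhalf²=0.688704
  +F: nom +27.380 → Σnom=20.960; wc +0.070/-0.070 → slack +1.583/-2.073; half-tol=0.070, Σhalf²=0.693604
  -G: nom -7.500 → Σnom=13.460; wc +0.160/-0.404 → slack +1.743/-2.477; half-tol=0.282, Σhalf²=0.773128
  -H: nom -33.800 → Σnom=-20.340; wc +0.085/-0.074 → slack +1.828/-2.551; half-tol=0.080, Σhalf²=0.779448
Nominal = -20.340. Worst-case = [-20.340 - 2.551, -20.340 + 1.828] = [-22.891, -18.512]. RSS = √0.779448 = 0.883.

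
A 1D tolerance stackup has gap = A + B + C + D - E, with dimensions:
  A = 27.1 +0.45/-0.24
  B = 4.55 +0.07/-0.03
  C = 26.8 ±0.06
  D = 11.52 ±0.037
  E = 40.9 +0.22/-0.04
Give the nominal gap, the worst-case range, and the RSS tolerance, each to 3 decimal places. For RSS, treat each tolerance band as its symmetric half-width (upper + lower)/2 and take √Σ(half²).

nominal=29.070 wc=[28.483,29.727] rss=0.379

Stack each dimension's contribution:
  +A: nom +27.100 → Σnom=27.100; wc +0.450/-0.240 → slack +0.450/-0.240; half-tol=0.345, Σhalf²=0.119025
  +B: nom +4.550 → Σnom=31.650; wc +0.070/-0.030 → slack +0.520/-0.270; half-tol=0.050, Σhalf²=0.121525
  +C: nom +26.800 → Σnom=58.450; wc +0.060/-0.060 → slack +0.580/-0.330; half-tol=0.060, Σhalf²=0.125125
  +D: nom +11.520 → Σnom=69.970; wc +0.037/-0.037 → slack +0.617/-0.367; half-tol=0.037, Σhalf²=0.126494
  -E: nom -40.900 → Σnom=29.070; wc +0.040/-0.220 → slack +0.657/-0.587; half-tol=0.130, Σhalf²=0.143394
Nominal = 29.070. Worst-case = [29.070 - 0.587, 29.070 + 0.657] = [28.483, 29.727]. RSS = √0.143394 = 0.379.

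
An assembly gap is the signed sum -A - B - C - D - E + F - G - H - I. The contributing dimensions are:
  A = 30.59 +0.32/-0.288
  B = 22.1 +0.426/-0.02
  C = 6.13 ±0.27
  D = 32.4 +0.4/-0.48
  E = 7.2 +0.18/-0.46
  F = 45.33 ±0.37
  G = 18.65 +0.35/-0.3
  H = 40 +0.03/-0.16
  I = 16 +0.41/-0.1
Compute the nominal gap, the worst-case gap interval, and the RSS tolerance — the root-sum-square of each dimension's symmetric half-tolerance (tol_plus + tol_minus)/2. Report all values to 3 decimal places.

Stack each dimension's contribution:
  -A: nom -30.590 → Σnom=-30.590; wc +0.288/-0.320 → slack +0.288/-0.320; half-tol=0.304, Σhalf²=0.092416
  -B: nom -22.100 → Σnom=-52.690; wc +0.020/-0.426 → slack +0.308/-0.746; half-tol=0.223, Σhalf²=0.142145
  -C: nom -6.130 → Σnom=-58.820; wc +0.270/-0.270 → slack +0.578/-1.016; half-tol=0.270, Σhalf²=0.215045
  -D: nom -32.400 → Σnom=-91.220; wc +0.480/-0.400 → slack +1.058/-1.416; half-tol=0.440, Σhalf²=0.408645
  -E: nom -7.200 → Σnom=-98.420; wc +0.460/-0.180 → slack +1.518/-1.596; half-tol=0.320, Σhalf²=0.511045
  +F: nom +45.330 → Σnom=-53.090; wc +0.370/-0.370 → slack +1.888/-1.966; half-tol=0.370, Σhalf²=0.647945
  -G: nom -18.650 → Σnom=-71.740; wc +0.300/-0.350 → slack +2.188/-2.316; half-tol=0.325, Σhalf²=0.753570
  -H: nom -40.000 → Σnom=-111.740; wc +0.160/-0.030 → slack +2.348/-2.346; half-tol=0.095, Σhalf²=0.762595
  -I: nom -16.000 → Σnom=-127.740; wc +0.100/-0.410 → slack +2.448/-2.756; half-tol=0.255, Σhalf²=0.827620
Nominal = -127.740. Worst-case = [-127.740 - 2.756, -127.740 + 2.448] = [-130.496, -125.292]. RSS = √0.827620 = 0.910.

nominal=-127.740 wc=[-130.496,-125.292] rss=0.910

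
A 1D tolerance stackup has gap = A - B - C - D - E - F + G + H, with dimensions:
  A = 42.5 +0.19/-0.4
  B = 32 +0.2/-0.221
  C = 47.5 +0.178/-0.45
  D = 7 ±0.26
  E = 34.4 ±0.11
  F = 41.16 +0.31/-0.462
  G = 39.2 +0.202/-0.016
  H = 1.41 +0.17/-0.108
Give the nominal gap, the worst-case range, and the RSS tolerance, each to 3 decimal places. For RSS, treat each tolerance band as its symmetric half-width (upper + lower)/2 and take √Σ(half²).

nominal=-78.950 wc=[-80.532,-76.885] rss=0.700

Stack each dimension's contribution:
  +A: nom +42.500 → Σnom=42.500; wc +0.190/-0.400 → slack +0.190/-0.400; half-tol=0.295, Σhalf²=0.087025
  -B: nom -32.000 → Σnom=10.500; wc +0.221/-0.200 → slack +0.411/-0.600; half-tol=0.211, Σhalf²=0.131335
  -C: nom -47.500 → Σnom=-37.000; wc +0.450/-0.178 → slack +0.861/-0.778; half-tol=0.314, Σhalf²=0.229931
  -D: nom -7.000 → Σnom=-44.000; wc +0.260/-0.260 → slack +1.121/-1.038; half-tol=0.260, Σhalf²=0.297531
  -E: nom -34.400 → Σnom=-78.400; wc +0.110/-0.110 → slack +1.231/-1.148; half-tol=0.110, Σhalf²=0.309631
  -F: nom -41.160 → Σnom=-119.560; wc +0.462/-0.310 → slack +1.693/-1.458; half-tol=0.386, Σhalf²=0.458627
  +G: nom +39.200 → Σnom=-80.360; wc +0.202/-0.016 → slack +1.895/-1.474; half-tol=0.109, Σhalf²=0.470508
  +H: nom +1.410 → Σnom=-78.950; wc +0.170/-0.108 → slack +2.065/-1.582; half-tol=0.139, Σhalf²=0.489829
Nominal = -78.950. Worst-case = [-78.950 - 1.582, -78.950 + 2.065] = [-80.532, -76.885]. RSS = √0.489829 = 0.700.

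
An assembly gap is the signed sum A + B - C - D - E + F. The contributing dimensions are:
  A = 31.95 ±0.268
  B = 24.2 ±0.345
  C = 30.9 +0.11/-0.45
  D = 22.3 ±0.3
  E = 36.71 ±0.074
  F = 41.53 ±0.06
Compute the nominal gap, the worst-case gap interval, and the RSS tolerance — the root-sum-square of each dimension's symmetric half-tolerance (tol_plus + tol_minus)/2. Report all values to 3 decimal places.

Stack each dimension's contribution:
  +A: nom +31.950 → Σnom=31.950; wc +0.268/-0.268 → slack +0.268/-0.268; half-tol=0.268, Σhalf²=0.071824
  +B: nom +24.200 → Σnom=56.150; wc +0.345/-0.345 → slack +0.613/-0.613; half-tol=0.345, Σhalf²=0.190849
  -C: nom -30.900 → Σnom=25.250; wc +0.450/-0.110 → slack +1.063/-0.723; half-tol=0.280, Σhalf²=0.269249
  -D: nom -22.300 → Σnom=2.950; wc +0.300/-0.300 → slack +1.363/-1.023; half-tol=0.300, Σhalf²=0.359249
  -E: nom -36.710 → Σnom=-33.760; wc +0.074/-0.074 → slack +1.437/-1.097; half-tol=0.074, Σhalf²=0.364725
  +F: nom +41.530 → Σnom=7.770; wc +0.060/-0.060 → slack +1.497/-1.157; half-tol=0.060, Σhalf²=0.368325
Nominal = 7.770. Worst-case = [7.770 - 1.157, 7.770 + 1.497] = [6.613, 9.267]. RSS = √0.368325 = 0.607.

nominal=7.770 wc=[6.613,9.267] rss=0.607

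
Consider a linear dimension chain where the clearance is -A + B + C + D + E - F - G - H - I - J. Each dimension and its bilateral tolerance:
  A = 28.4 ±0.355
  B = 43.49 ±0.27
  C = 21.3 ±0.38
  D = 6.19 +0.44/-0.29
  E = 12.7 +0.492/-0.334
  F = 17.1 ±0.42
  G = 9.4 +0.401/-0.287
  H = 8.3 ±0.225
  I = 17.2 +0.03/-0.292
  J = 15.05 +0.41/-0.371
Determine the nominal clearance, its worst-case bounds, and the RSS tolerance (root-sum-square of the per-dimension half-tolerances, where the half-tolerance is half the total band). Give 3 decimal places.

Stack each dimension's contribution:
  -A: nom -28.400 → Σnom=-28.400; wc +0.355/-0.355 → slack +0.355/-0.355; half-tol=0.355, Σhalf²=0.126025
  +B: nom +43.490 → Σnom=15.090; wc +0.270/-0.270 → slack +0.625/-0.625; half-tol=0.270, Σhalf²=0.198925
  +C: nom +21.300 → Σnom=36.390; wc +0.380/-0.380 → slack +1.005/-1.005; half-tol=0.380, Σhalf²=0.343325
  +D: nom +6.190 → Σnom=42.580; wc +0.440/-0.290 → slack +1.445/-1.295; half-tol=0.365, Σhalf²=0.476550
  +E: nom +12.700 → Σnom=55.280; wc +0.492/-0.334 → slack +1.937/-1.629; half-tol=0.413, Σhalf²=0.647119
  -F: nom -17.100 → Σnom=38.180; wc +0.420/-0.420 → slack +2.357/-2.049; half-tol=0.420, Σhalf²=0.823519
  -G: nom -9.400 → Σnom=28.780; wc +0.287/-0.401 → slack +2.644/-2.450; half-tol=0.344, Σhalf²=0.941855
  -H: nom -8.300 → Σnom=20.480; wc +0.225/-0.225 → slack +2.869/-2.675; half-tol=0.225, Σhalf²=0.992480
  -I: nom -17.200 → Σnom=3.280; wc +0.292/-0.030 → slack +3.161/-2.705; half-tol=0.161, Σhalf²=1.018401
  -J: nom -15.050 → Σnom=-11.770; wc +0.371/-0.410 → slack +3.532/-3.115; half-tol=0.390, Σhalf²=1.170891
Nominal = -11.770. Worst-case = [-11.770 - 3.115, -11.770 + 3.532] = [-14.885, -8.238]. RSS = √1.170891 = 1.082.

nominal=-11.770 wc=[-14.885,-8.238] rss=1.082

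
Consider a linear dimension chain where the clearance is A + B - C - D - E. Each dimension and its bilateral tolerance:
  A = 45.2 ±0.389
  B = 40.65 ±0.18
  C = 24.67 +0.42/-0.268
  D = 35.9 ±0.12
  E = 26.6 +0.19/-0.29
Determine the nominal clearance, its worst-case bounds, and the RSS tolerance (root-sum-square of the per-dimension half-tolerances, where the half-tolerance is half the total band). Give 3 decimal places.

Stack each dimension's contribution:
  +A: nom +45.200 → Σnom=45.200; wc +0.389/-0.389 → slack +0.389/-0.389; half-tol=0.389, Σhalf²=0.151321
  +B: nom +40.650 → Σnom=85.850; wc +0.180/-0.180 → slack +0.569/-0.569; half-tol=0.180, Σhalf²=0.183721
  -C: nom -24.670 → Σnom=61.180; wc +0.268/-0.420 → slack +0.837/-0.989; half-tol=0.344, Σhalf²=0.302057
  -D: nom -35.900 → Σnom=25.280; wc +0.120/-0.120 → slack +0.957/-1.109; half-tol=0.120, Σhalf²=0.316457
  -E: nom -26.600 → Σnom=-1.320; wc +0.290/-0.190 → slack +1.247/-1.299; half-tol=0.240, Σhalf²=0.374057
Nominal = -1.320. Worst-case = [-1.320 - 1.299, -1.320 + 1.247] = [-2.619, -0.073]. RSS = √0.374057 = 0.612.

nominal=-1.320 wc=[-2.619,-0.073] rss=0.612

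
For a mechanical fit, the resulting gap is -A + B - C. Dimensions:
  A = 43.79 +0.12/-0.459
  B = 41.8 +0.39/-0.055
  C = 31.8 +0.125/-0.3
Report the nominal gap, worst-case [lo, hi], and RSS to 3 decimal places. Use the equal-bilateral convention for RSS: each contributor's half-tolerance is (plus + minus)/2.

Stack each dimension's contribution:
  -A: nom -43.790 → Σnom=-43.790; wc +0.459/-0.120 → slack +0.459/-0.120; half-tol=0.289, Σhalf²=0.083810
  +B: nom +41.800 → Σnom=-1.990; wc +0.390/-0.055 → slack +0.849/-0.175; half-tol=0.223, Σhalf²=0.133317
  -C: nom -31.800 → Σnom=-33.790; wc +0.300/-0.125 → slack +1.149/-0.300; half-tol=0.212, Σhalf²=0.178473
Nominal = -33.790. Worst-case = [-33.790 - 0.300, -33.790 + 1.149] = [-34.090, -32.641]. RSS = √0.178473 = 0.422.

nominal=-33.790 wc=[-34.090,-32.641] rss=0.422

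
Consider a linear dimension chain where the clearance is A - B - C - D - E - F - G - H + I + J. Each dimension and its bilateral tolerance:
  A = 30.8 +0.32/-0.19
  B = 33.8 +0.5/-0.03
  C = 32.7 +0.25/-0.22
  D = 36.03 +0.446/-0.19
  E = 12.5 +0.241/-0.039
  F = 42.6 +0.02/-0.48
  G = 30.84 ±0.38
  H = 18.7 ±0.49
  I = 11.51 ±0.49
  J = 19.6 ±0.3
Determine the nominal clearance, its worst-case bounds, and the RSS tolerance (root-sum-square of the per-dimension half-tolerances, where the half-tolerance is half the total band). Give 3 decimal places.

Stack each dimension's contribution:
  +A: nom +30.800 → Σnom=30.800; wc +0.320/-0.190 → slack +0.320/-0.190; half-tol=0.255, Σhalf²=0.065025
  -B: nom -33.800 → Σnom=-3.000; wc +0.030/-0.500 → slack +0.350/-0.690; half-tol=0.265, Σhalf²=0.135250
  -C: nom -32.700 → Σnom=-35.700; wc +0.220/-0.250 → slack +0.570/-0.940; half-tol=0.235, Σhalf²=0.190475
  -D: nom -36.030 → Σnom=-71.730; wc +0.190/-0.446 → slack +0.760/-1.386; half-tol=0.318, Σhalf²=0.291599
  -E: nom -12.500 → Σnom=-84.230; wc +0.039/-0.241 → slack +0.799/-1.627; half-tol=0.140, Σhalf²=0.311199
  -F: nom -42.600 → Σnom=-126.830; wc +0.480/-0.020 → slack +1.279/-1.647; half-tol=0.250, Σhalf²=0.373699
  -G: nom -30.840 → Σnom=-157.670; wc +0.380/-0.380 → slack +1.659/-2.027; half-tol=0.380, Σhalf²=0.518099
  -H: nom -18.700 → Σnom=-176.370; wc +0.490/-0.490 → slack +2.149/-2.517; half-tol=0.490, Σhalf²=0.758199
  +I: nom +11.510 → Σnom=-164.860; wc +0.490/-0.490 → slack +2.639/-3.007; half-tol=0.490, Σhalf²=0.998299
  +J: nom +19.600 → Σnom=-145.260; wc +0.300/-0.300 → slack +2.939/-3.307; half-tol=0.300, Σhalf²=1.088299
Nominal = -145.260. Worst-case = [-145.260 - 3.307, -145.260 + 2.939] = [-148.567, -142.321]. RSS = √1.088299 = 1.043.

nominal=-145.260 wc=[-148.567,-142.321] rss=1.043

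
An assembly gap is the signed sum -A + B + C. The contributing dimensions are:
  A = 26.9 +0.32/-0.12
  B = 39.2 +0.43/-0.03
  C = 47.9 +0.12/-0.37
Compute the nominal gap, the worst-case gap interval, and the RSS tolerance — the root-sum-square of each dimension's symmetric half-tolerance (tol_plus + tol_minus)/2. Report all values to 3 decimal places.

Stack each dimension's contribution:
  -A: nom -26.900 → Σnom=-26.900; wc +0.120/-0.320 → slack +0.120/-0.320; half-tol=0.220, Σhalf²=0.048400
  +B: nom +39.200 → Σnom=12.300; wc +0.430/-0.030 → slack +0.550/-0.350; half-tol=0.230, Σhalf²=0.101300
  +C: nom +47.900 → Σnom=60.200; wc +0.120/-0.370 → slack +0.670/-0.720; half-tol=0.245, Σhalf²=0.161325
Nominal = 60.200. Worst-case = [60.200 - 0.720, 60.200 + 0.670] = [59.480, 60.870]. RSS = √0.161325 = 0.402.

nominal=60.200 wc=[59.480,60.870] rss=0.402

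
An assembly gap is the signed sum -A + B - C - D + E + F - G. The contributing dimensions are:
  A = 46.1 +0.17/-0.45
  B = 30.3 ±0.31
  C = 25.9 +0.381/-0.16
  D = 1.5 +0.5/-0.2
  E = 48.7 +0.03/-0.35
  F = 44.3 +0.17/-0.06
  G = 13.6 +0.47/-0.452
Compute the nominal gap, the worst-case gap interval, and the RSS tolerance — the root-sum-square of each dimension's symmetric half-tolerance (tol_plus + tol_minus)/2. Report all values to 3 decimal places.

nominal=36.200 wc=[33.959,37.972] rss=0.806

Stack each dimension's contribution:
  -A: nom -46.100 → Σnom=-46.100; wc +0.450/-0.170 → slack +0.450/-0.170; half-tol=0.310, Σhalf²=0.096100
  +B: nom +30.300 → Σnom=-15.800; wc +0.310/-0.310 → slack +0.760/-0.480; half-tol=0.310, Σhalf²=0.192200
  -C: nom -25.900 → Σnom=-41.700; wc +0.160/-0.381 → slack +0.920/-0.861; half-tol=0.271, Σhalf²=0.265370
  -D: nom -1.500 → Σnom=-43.200; wc +0.200/-0.500 → slack +1.120/-1.361; half-tol=0.350, Σhalf²=0.387870
  +E: nom +48.700 → Σnom=5.500; wc +0.030/-0.350 → slack +1.150/-1.711; half-tol=0.190, Σhalf²=0.423970
  +F: nom +44.300 → Σnom=49.800; wc +0.170/-0.060 → slack +1.320/-1.771; half-tol=0.115, Σhalf²=0.437195
  -G: nom -13.600 → Σnom=36.200; wc +0.452/-0.470 → slack +1.772/-2.241; half-tol=0.461, Σhalf²=0.649716
Nominal = 36.200. Worst-case = [36.200 - 2.241, 36.200 + 1.772] = [33.959, 37.972]. RSS = √0.649716 = 0.806.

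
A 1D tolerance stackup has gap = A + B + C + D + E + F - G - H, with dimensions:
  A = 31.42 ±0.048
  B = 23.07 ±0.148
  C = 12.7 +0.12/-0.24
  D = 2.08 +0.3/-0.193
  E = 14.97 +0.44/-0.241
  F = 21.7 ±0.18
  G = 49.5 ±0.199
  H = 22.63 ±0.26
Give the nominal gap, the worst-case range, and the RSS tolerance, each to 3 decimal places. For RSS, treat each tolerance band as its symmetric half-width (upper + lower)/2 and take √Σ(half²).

Stack each dimension's contribution:
  +A: nom +31.420 → Σnom=31.420; wc +0.048/-0.048 → slack +0.048/-0.048; half-tol=0.048, Σhalf²=0.002304
  +B: nom +23.070 → Σnom=54.490; wc +0.148/-0.148 → slack +0.196/-0.196; half-tol=0.148, Σhalf²=0.024208
  +C: nom +12.700 → Σnom=67.190; wc +0.120/-0.240 → slack +0.316/-0.436; half-tol=0.180, Σhalf²=0.056608
  +D: nom +2.080 → Σnom=69.270; wc +0.300/-0.193 → slack +0.616/-0.629; half-tol=0.246, Σhalf²=0.117370
  +E: nom +14.970 → Σnom=84.240; wc +0.440/-0.241 → slack +1.056/-0.870; half-tol=0.341, Σhalf²=0.233311
  +F: nom +21.700 → Σnom=105.940; wc +0.180/-0.180 → slack +1.236/-1.050; half-tol=0.180, Σhalf²=0.265711
  -G: nom -49.500 → Σnom=56.440; wc +0.199/-0.199 → slack +1.435/-1.249; half-tol=0.199, Σhalf²=0.305312
  -H: nom -22.630 → Σnom=33.810; wc +0.260/-0.260 → slack +1.695/-1.509; half-tol=0.260, Σhalf²=0.372912
Nominal = 33.810. Worst-case = [33.810 - 1.509, 33.810 + 1.695] = [32.301, 35.505]. RSS = √0.372912 = 0.611.

nominal=33.810 wc=[32.301,35.505] rss=0.611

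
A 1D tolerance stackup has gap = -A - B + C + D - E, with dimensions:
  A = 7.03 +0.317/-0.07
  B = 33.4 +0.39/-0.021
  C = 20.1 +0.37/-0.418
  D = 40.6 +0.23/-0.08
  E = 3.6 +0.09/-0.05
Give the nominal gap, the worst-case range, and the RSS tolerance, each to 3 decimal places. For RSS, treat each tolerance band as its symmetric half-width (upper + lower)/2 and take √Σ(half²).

Stack each dimension's contribution:
  -A: nom -7.030 → Σnom=-7.030; wc +0.070/-0.317 → slack +0.070/-0.317; half-tol=0.194, Σhalf²=0.037442
  -B: nom -33.400 → Σnom=-40.430; wc +0.021/-0.390 → slack +0.091/-0.707; half-tol=0.206, Σhalf²=0.079673
  +C: nom +20.100 → Σnom=-20.330; wc +0.370/-0.418 → slack +0.461/-1.125; half-tol=0.394, Σhalf²=0.234909
  +D: nom +40.600 → Σnom=20.270; wc +0.230/-0.080 → slack +0.691/-1.205; half-tol=0.155, Σhalf²=0.258934
  -E: nom -3.600 → Σnom=16.670; wc +0.050/-0.090 → slack +0.741/-1.295; half-tol=0.070, Σhalf²=0.263834
Nominal = 16.670. Worst-case = [16.670 - 1.295, 16.670 + 0.741] = [15.375, 17.411]. RSS = √0.263834 = 0.514.

nominal=16.670 wc=[15.375,17.411] rss=0.514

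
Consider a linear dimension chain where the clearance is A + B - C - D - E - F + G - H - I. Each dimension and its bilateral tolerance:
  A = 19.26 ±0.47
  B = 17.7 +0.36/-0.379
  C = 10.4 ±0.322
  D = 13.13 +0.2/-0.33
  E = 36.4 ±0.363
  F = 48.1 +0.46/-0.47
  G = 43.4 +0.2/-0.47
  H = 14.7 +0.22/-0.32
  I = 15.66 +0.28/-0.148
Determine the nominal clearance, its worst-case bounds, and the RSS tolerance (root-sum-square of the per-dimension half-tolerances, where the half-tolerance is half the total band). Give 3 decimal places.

nominal=-58.030 wc=[-61.194,-55.047] rss=1.054

Stack each dimension's contribution:
  +A: nom +19.260 → Σnom=19.260; wc +0.470/-0.470 → slack +0.470/-0.470; half-tol=0.470, Σhalf²=0.220900
  +B: nom +17.700 → Σnom=36.960; wc +0.360/-0.379 → slack +0.830/-0.849; half-tol=0.369, Σhalf²=0.357430
  -C: nom -10.400 → Σnom=26.560; wc +0.322/-0.322 → slack +1.152/-1.171; half-tol=0.322, Σhalf²=0.461114
  -D: nom -13.130 → Σnom=13.430; wc +0.330/-0.200 → slack +1.482/-1.371; half-tol=0.265, Σhalf²=0.531339
  -E: nom -36.400 → Σnom=-22.970; wc +0.363/-0.363 → slack +1.845/-1.734; half-tol=0.363, Σhalf²=0.663108
  -F: nom -48.100 → Σnom=-71.070; wc +0.470/-0.460 → slack +2.315/-2.194; half-tol=0.465, Σhalf²=0.879333
  +G: nom +43.400 → Σnom=-27.670; wc +0.200/-0.470 → slack +2.515/-2.664; half-tol=0.335, Σhalf²=0.991558
  -H: nom -14.700 → Σnom=-42.370; wc +0.320/-0.220 → slack +2.835/-2.884; half-tol=0.270, Σhalf²=1.064458
  -I: nom -15.660 → Σnom=-58.030; wc +0.148/-0.280 → slack +2.983/-3.164; half-tol=0.214, Σhalf²=1.110254
Nominal = -58.030. Worst-case = [-58.030 - 3.164, -58.030 + 2.983] = [-61.194, -55.047]. RSS = √1.110254 = 1.054.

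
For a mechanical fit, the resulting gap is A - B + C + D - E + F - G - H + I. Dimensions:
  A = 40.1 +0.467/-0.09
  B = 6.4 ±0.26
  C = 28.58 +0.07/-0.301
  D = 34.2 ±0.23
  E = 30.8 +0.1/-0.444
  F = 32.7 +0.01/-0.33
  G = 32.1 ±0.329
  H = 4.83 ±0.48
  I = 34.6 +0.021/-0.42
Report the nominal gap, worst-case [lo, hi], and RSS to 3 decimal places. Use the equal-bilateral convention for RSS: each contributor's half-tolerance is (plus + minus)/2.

nominal=96.050 wc=[93.510,98.361] rss=0.850

Stack each dimension's contribution:
  +A: nom +40.100 → Σnom=40.100; wc +0.467/-0.090 → slack +0.467/-0.090; half-tol=0.279, Σhalf²=0.077562
  -B: nom -6.400 → Σnom=33.700; wc +0.260/-0.260 → slack +0.727/-0.350; half-tol=0.260, Σhalf²=0.145162
  +C: nom +28.580 → Σnom=62.280; wc +0.070/-0.301 → slack +0.797/-0.651; half-tol=0.185, Σhalf²=0.179573
  +D: nom +34.200 → Σnom=96.480; wc +0.230/-0.230 → slack +1.027/-0.881; half-tol=0.230, Σhalf²=0.232473
  -E: nom -30.800 → Σnom=65.680; wc +0.444/-0.100 → slack +1.471/-0.981; half-tol=0.272, Σhalf²=0.306457
  +F: nom +32.700 → Σnom=98.380; wc +0.010/-0.330 → slack +1.481/-1.311; half-tol=0.170, Σhalf²=0.335357
  -G: nom -32.100 → Σnom=66.280; wc +0.329/-0.329 → slack +1.810/-1.640; half-tol=0.329, Σhalf²=0.443597
  -H: nom -4.830 → Σnom=61.450; wc +0.480/-0.480 → slack +2.290/-2.120; half-tol=0.480, Σhalf²=0.673998
  +I: nom +34.600 → Σnom=96.050; wc +0.021/-0.420 → slack +2.311/-2.540; half-tol=0.221, Σhalf²=0.722618
Nominal = 96.050. Worst-case = [96.050 - 2.540, 96.050 + 2.311] = [93.510, 98.361]. RSS = √0.722618 = 0.850.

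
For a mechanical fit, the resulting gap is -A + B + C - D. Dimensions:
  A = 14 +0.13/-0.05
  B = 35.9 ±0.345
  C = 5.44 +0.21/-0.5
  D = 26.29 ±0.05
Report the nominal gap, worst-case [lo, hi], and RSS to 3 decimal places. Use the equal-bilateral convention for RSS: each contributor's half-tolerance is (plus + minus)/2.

Stack each dimension's contribution:
  -A: nom -14.000 → Σnom=-14.000; wc +0.050/-0.130 → slack +0.050/-0.130; half-tol=0.090, Σhalf²=0.008100
  +B: nom +35.900 → Σnom=21.900; wc +0.345/-0.345 → slack +0.395/-0.475; half-tol=0.345, Σhalf²=0.127125
  +C: nom +5.440 → Σnom=27.340; wc +0.210/-0.500 → slack +0.605/-0.975; half-tol=0.355, Σhalf²=0.253150
  -D: nom -26.290 → Σnom=1.050; wc +0.050/-0.050 → slack +0.655/-1.025; half-tol=0.050, Σhalf²=0.255650
Nominal = 1.050. Worst-case = [1.050 - 1.025, 1.050 + 0.655] = [0.025, 1.705]. RSS = √0.255650 = 0.506.

nominal=1.050 wc=[0.025,1.705] rss=0.506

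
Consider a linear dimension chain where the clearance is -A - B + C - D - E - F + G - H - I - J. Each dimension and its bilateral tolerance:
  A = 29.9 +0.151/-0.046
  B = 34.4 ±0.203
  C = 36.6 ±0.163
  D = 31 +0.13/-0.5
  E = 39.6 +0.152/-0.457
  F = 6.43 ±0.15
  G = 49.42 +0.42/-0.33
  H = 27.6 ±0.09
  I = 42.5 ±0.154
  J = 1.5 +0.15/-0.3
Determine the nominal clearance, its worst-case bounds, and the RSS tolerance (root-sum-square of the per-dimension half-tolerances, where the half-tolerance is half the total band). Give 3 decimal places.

Stack each dimension's contribution:
  -A: nom -29.900 → Σnom=-29.900; wc +0.046/-0.151 → slack +0.046/-0.151; half-tol=0.099, Σhalf²=0.009702
  -B: nom -34.400 → Σnom=-64.300; wc +0.203/-0.203 → slack +0.249/-0.354; half-tol=0.203, Σhalf²=0.050911
  +C: nom +36.600 → Σnom=-27.700; wc +0.163/-0.163 → slack +0.412/-0.517; half-tol=0.163, Σhalf²=0.077480
  -D: nom -31.000 → Σnom=-58.700; wc +0.500/-0.130 → slack +0.912/-0.647; half-tol=0.315, Σhalf²=0.176705
  -E: nom -39.600 → Σnom=-98.300; wc +0.457/-0.152 → slack +1.369/-0.799; half-tol=0.304, Σhalf²=0.269425
  -F: nom -6.430 → Σnom=-104.730; wc +0.150/-0.150 → slack +1.519/-0.949; half-tol=0.150, Σhalf²=0.291926
  +G: nom +49.420 → Σnom=-55.310; wc +0.420/-0.330 → slack +1.939/-1.279; half-tol=0.375, Σhalf²=0.432551
  -H: nom -27.600 → Σnom=-82.910; wc +0.090/-0.090 → slack +2.029/-1.369; half-tol=0.090, Σhalf²=0.440651
  -I: nom -42.500 → Σnom=-125.410; wc +0.154/-0.154 → slack +2.183/-1.523; half-tol=0.154, Σhalf²=0.464367
  -J: nom -1.500 → Σnom=-126.910; wc +0.300/-0.150 → slack +2.483/-1.673; half-tol=0.225, Σhalf²=0.514992
Nominal = -126.910. Worst-case = [-126.910 - 1.673, -126.910 + 2.483] = [-128.583, -124.427]. RSS = √0.514992 = 0.718.

nominal=-126.910 wc=[-128.583,-124.427] rss=0.718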